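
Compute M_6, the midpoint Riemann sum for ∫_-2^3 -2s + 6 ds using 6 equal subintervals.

25

Δs = (3 − (-2))/6 = 5/6.
Midpoints: -19/12, -0.75, 1/12, 11/12, 1.75, 31/12.
f(-19/12) = 55/6, f(-0.75) = 7.5, f(1/12) = 35/6, f(11/12) = 25/6, f(1.75) = 2.5, f(31/12) = 5/6.
Sum = Δs · [f(-19/12) + f(-0.75) + f(1/12) + ...].
Sum = 25.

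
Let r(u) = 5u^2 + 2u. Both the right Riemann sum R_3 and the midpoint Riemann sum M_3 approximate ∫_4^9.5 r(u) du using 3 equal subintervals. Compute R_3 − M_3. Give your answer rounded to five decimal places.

373.50347

R_3 ≈ 1762.3425926.
M_3 ≈ 1388.8391204.
R_3 − M_3 ≈ 373.50347.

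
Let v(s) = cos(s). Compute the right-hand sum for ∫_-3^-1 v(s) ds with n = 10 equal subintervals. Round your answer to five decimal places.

-0.54499

Δs = (-1 − (-3))/10 = 0.2.
Right endpoints: -2.8, -2.6, -2.4, -2.2, -2, -1.8, -1.6, -1.4, -1.2, -1.
v(-2.8) ≈ -0.94222, v(-2.6) ≈ -0.85689, v(-2.4) ≈ -0.73739, v(-2.2) ≈ -0.58850, v(-2) ≈ -0.41615, v(-1.8) ≈ -0.22720, v(-1.6) ≈ -0.02920, v(-1.4) ≈ 0.16997, v(-1.2) ≈ 0.36236, v(-1) ≈ 0.54030.
Sum = Δs · [v(-2.8) + v(-2.6) + v(-2.4) + ...].
Sum ≈ -0.54499.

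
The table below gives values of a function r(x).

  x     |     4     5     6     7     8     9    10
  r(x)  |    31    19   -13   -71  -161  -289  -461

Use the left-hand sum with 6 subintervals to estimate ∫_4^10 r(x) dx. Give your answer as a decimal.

Δx = 1.
Sum = 1·[31 + 19 + (-13) + (-71) + (-161) + (-289)] = -484.

-484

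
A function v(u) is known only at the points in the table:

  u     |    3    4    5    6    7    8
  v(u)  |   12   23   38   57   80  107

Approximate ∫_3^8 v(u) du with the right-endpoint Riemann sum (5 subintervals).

Δu = 1.
Sum = 1·[23 + 38 + 57 + 80 + 107] = 305.

305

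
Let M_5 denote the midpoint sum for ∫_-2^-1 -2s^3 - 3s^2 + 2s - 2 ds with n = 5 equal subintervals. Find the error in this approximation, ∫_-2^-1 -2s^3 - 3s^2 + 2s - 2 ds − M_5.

0.02

Exact integral: ∫_-2^-1 f(s) ds = -4.5.
M_5 = -4.52.
Error = -4.5 − (-4.52) = 0.02.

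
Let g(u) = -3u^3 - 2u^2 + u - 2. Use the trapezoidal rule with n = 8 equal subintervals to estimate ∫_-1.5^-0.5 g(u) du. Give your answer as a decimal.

Δu = (-0.5 − (-1.5))/8 = 0.125.
g(-1.5) = 2.125, g(-1.375) = 329/512, g(-1.25) = -0.515625, g(-1.125) = -709/512, g(-1) = -2, g(-0.875) = -1227/512, g(-0.75) = -2.609375, g(-0.625) = -1369/512, g(-0.5) = -2.625.
T_8 = (Δu/2)·[g(u_0) + 2g(u_1) + ... + 2g(u_{7}) + g(u_8)].
Sum = -1.3984375.

-1.3984375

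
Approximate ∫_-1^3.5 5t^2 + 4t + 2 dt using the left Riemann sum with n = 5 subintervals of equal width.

74.25

Δt = (3.5 − (-1))/5 = 0.9.
Left endpoints: -1, -0.1, 0.8, 1.7, 2.6.
f(-1) = 3, f(-0.1) = 1.65, f(0.8) = 8.4, f(1.7) = 23.25, f(2.6) = 46.2.
Sum = Δt · [f(-1) + f(-0.1) + f(0.8) + f(1.7) + f(2.6)].
Sum = 74.25.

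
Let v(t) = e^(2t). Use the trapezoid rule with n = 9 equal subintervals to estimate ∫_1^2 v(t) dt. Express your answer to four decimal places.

Δt = (2 − 1)/9 = 1/9.
v(1) ≈ 7.3891, v(10/9) ≈ 9.2278, v(11/9) ≈ 11.5241, v(4/3) ≈ 14.3919, v(13/9) ≈ 17.9733, v(14/9) ≈ 22.4460, v(5/3) ≈ 28.0316, v(16/9) ≈ 35.0073, v(17/9) ≈ 43.7188, v(2) ≈ 54.5982.
T_9 = (Δt/2)·[v(t_0) + 2v(t_1) + ... + 2v(t_{8}) + v(t_9)].
Sum ≈ 23.7016.

23.7016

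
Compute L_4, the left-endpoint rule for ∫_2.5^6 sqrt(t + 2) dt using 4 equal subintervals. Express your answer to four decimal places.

8.4079

Δt = (6 − 2.5)/4 = 0.875.
Left endpoints: 2.5, 3.375, 4.25, 5.125.
f(2.5) ≈ 2.1213, f(3.375) ≈ 2.3184, f(4.25) ≈ 2.5000, f(5.125) ≈ 2.6693.
Sum = Δt · [f(2.5) + f(3.375) + f(4.25) + f(5.125)].
Sum ≈ 8.4079.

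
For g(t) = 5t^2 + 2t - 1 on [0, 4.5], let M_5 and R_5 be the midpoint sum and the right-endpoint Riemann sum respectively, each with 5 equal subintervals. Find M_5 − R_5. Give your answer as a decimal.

M_5 = 166.10625.
R_5 = 220.275.
M_5 − R_5 = -54.16875.

-54.16875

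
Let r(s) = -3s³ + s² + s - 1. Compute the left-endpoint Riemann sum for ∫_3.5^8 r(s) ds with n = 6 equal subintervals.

Δs = (8 − 3.5)/6 = 0.75.
Left endpoints: 3.5, 4.25, 5, 5.75, 6.5, 7.25.
r(3.5) = -113.875, r(4.25) = -208.984375, r(5) = -346, r(5.75) = -532.515625, r(6.5) = -776.125, r(7.25) = -1084.421875.
Sum = Δs · [r(3.5) + r(4.25) + r(5) + ...].
Sum = -2296.44140625.

-2296.44140625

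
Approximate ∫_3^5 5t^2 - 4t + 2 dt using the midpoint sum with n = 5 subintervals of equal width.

Δt = (5 − 3)/5 = 0.4.
Midpoints: 3.2, 3.6, 4, 4.4, 4.8.
f(3.2) = 40.4, f(3.6) = 52.4, f(4) = 66, f(4.4) = 81.2, f(4.8) = 98.
Sum = Δt · [f(3.2) + f(3.6) + f(4) + f(4.4) + f(4.8)].
Sum = 135.2.

135.2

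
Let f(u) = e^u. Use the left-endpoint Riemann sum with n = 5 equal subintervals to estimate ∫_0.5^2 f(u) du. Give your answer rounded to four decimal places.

Δu = (2 − 0.5)/5 = 0.3.
Left endpoints: 0.5, 0.8, 1.1, 1.4, 1.7.
f(0.5) ≈ 1.6487, f(0.8) ≈ 2.2255, f(1.1) ≈ 3.0042, f(1.4) ≈ 4.0552, f(1.7) ≈ 5.4739.
Sum = Δu · [f(0.5) + f(0.8) + f(1.1) + f(1.4) + f(1.7)].
Sum ≈ 4.9223.

4.9223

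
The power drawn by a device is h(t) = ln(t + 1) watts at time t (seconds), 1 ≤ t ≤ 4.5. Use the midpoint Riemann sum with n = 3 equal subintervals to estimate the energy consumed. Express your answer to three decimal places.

Δt = (4.5 − 1)/3 = 7/6.
Midpoints: 19/12, 2.75, 47/12.
h(19/12) ≈ 0.949, h(2.75) ≈ 1.322, h(47/12) ≈ 1.593.
Sum = Δt · [h(19/12) + h(2.75) + h(47/12)].
Sum ≈ 4.507.

4.507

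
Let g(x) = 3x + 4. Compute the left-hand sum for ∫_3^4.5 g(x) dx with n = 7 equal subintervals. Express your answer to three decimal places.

Δx = (4.5 − 3)/7 = 3/14.
Left endpoints: 3, 45/14, 24/7, 51/14, 27/7, 57/14, 30/7.
g(3) = 13, g(45/14) = 191/14, g(24/7) = 100/7, g(51/14) = 209/14, g(27/7) = 109/7, g(57/14) = 227/14, g(30/7) = 118/7.
Sum = Δx · [g(3) + g(45/14) + g(24/7) + ...].
Sum ≈ 22.393.

22.393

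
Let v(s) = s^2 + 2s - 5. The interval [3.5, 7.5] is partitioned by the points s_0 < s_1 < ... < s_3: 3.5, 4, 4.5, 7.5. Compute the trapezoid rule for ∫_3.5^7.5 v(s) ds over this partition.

Subinterval widths: 0.5, 0.5, 3.
v(3.5) = 14.25, v(4) = 19, v(4.5) = 24.25, v(7.5) = 66.25.
On each subinterval the trapezoid contributes (Δs_i/2)·[v(s_{i-1}) + v(s_i)].
Sum = 154.875.

154.875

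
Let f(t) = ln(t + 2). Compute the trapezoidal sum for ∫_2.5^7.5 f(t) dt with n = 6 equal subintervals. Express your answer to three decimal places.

Δt = (7.5 − 2.5)/6 = 5/6.
f(2.5) ≈ 1.504, f(10/3) ≈ 1.674, f(25/6) ≈ 1.819, f(5) ≈ 1.946, f(35/6) ≈ 2.058, f(20/3) ≈ 2.159, f(7.5) ≈ 2.251.
T_6 = (Δt/2)·[f(t_0) + 2f(t_1) + ... + 2f(t_{5}) + f(t_6)].
Sum ≈ 9.612.

9.612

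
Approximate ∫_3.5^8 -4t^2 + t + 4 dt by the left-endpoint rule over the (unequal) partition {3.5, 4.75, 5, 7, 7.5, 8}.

-453.5

Subinterval widths: 1.25, 0.25, 2, 0.5, 0.5.
Left endpoints: 3.5, 4.75, 5, 7, 7.5.
f(3.5) = -41.5, f(4.75) = -81.5, f(5) = -91, f(7) = -185, f(7.5) = -213.5.
Sum = Σ Δt_i · f(t_i).
Sum = -453.5.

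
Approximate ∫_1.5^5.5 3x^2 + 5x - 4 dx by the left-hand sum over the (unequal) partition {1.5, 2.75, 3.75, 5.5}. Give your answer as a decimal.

Subinterval widths: 1.25, 1, 1.75.
Left endpoints: 1.5, 2.75, 3.75.
f(1.5) = 10.25, f(2.75) = 32.4375, f(3.75) = 56.9375.
Sum = Σ Δx_i · f(x_i).
Sum = 144.890625.

144.890625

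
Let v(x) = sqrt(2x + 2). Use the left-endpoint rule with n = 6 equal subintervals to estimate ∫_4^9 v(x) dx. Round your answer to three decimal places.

18.722

Δx = (9 − 4)/6 = 5/6.
Left endpoints: 4, 29/6, 17/3, 6.5, 22/3, 49/6.
v(4) ≈ 3.162, v(29/6) ≈ 3.416, v(17/3) ≈ 3.651, v(6.5) ≈ 3.873, v(22/3) ≈ 4.082, v(49/6) ≈ 4.282.
Sum = Δx · [v(4) + v(29/6) + v(17/3) + ...].
Sum ≈ 18.722.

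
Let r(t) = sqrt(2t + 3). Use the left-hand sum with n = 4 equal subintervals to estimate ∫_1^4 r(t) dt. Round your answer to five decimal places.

8.02216

Δt = (4 − 1)/4 = 0.75.
Left endpoints: 1, 1.75, 2.5, 3.25.
r(1) ≈ 2.23607, r(1.75) ≈ 2.54951, r(2.5) ≈ 2.82843, r(3.25) ≈ 3.08221.
Sum = Δt · [r(1) + r(1.75) + r(2.5) + r(3.25)].
Sum ≈ 8.02216.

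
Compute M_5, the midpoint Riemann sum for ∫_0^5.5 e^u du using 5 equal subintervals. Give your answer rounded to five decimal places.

Δu = (5.5 − 0)/5 = 1.1.
Midpoints: 0.55, 1.65, 2.75, 3.85, 4.95.
f(0.55) ≈ 1.73325, f(1.65) ≈ 5.20698, f(2.75) ≈ 15.64263, f(3.85) ≈ 46.99306, f(4.95) ≈ 141.17496.
Sum = Δu · [f(0.55) + f(1.65) + f(2.75) + f(3.85) + f(4.95)].
Sum ≈ 231.82598.

231.82598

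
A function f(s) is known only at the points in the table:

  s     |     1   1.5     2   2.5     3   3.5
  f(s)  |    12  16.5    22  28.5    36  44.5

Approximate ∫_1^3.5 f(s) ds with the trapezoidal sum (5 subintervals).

Δs = 0.5.
T_5 = (0.5/2)·[12 + 2·16.5 + 2·22 + 2·28.5 + 2·36 + 44.5] = 65.625.

65.625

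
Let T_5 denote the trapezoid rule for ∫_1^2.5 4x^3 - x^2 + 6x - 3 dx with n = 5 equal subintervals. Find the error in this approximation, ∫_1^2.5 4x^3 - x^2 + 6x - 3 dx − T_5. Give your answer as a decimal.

-0.45

Exact integral: ∫_1^2.5 f(x) dx = 44.4375.
T_5 = 44.8875.
Error = 44.4375 − 44.8875 = -0.45.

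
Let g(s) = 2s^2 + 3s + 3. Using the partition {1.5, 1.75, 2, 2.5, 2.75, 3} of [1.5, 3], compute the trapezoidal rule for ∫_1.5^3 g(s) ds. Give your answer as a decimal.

Subinterval widths: 0.25, 0.25, 0.5, 0.25, 0.25.
g(1.5) = 12, g(1.75) = 14.375, g(2) = 17, g(2.5) = 23, g(2.75) = 26.375, g(3) = 30.
On each subinterval the trapezoid contributes (Δs_i/2)·[g(s_{i-1}) + g(s_i)].
Sum = 30.4375.

30.4375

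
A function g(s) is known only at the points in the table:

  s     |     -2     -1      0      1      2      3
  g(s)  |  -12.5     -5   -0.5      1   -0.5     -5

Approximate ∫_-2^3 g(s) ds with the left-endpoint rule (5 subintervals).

Δs = 1.
Sum = 1·[(-12.5) + (-5) + (-0.5) + 1 + (-0.5)] = -17.5.

-17.5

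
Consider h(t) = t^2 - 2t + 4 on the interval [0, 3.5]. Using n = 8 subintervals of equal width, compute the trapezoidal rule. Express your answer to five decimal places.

16.15332

Δt = (3.5 − 0)/8 = 0.4375.
h(0) = 4, h(0.4375) = 3.31640625, h(0.875) = 3.015625, h(1.3125) = 3.09765625, h(1.75) = 3.5625, h(2.1875) = 4.41015625, h(2.625) = 5.640625, h(3.0625) = 7.25390625, h(3.5) = 9.25.
T_8 = (Δt/2)·[h(t_0) + 2h(t_1) + ... + 2h(t_{7}) + h(t_8)].
Sum ≈ 16.15332.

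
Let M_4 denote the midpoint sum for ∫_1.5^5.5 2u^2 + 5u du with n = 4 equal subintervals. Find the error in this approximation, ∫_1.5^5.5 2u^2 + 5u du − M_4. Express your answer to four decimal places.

Exact integral: ∫_1.5^5.5 f(u) du ≈ 178.666667.
M_4 = 178.
Error ≈ 178.666667 − 178 ≈ 0.6667.

0.6667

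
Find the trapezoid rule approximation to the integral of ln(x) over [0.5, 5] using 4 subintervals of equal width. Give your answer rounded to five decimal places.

Δx = (5 − 0.5)/4 = 1.125.
f(0.5) ≈ -0.69315, f(1.625) ≈ 0.48551, f(2.75) ≈ 1.01160, f(3.875) ≈ 1.35455, f(5) ≈ 1.60944.
T_4 = (Δx/2)·[f(x_0) + 2f(x_1) + 2f(x_2) + 2f(x_3) + f(x_4)].
Sum ≈ 3.72352.

3.72352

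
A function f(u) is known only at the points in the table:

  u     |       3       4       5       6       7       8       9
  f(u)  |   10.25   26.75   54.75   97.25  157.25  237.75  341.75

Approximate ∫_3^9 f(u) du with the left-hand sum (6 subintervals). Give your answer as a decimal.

Δu = 1.
Sum = 1·[10.25 + 26.75 + 54.75 + 97.25 + 157.25 + 237.75] = 584.

584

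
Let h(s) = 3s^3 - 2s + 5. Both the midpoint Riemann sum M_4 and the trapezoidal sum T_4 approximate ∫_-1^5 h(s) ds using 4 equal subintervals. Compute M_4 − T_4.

-60.75

M_4 = 453.75.
T_4 = 514.5.
M_4 − T_4 = -60.75.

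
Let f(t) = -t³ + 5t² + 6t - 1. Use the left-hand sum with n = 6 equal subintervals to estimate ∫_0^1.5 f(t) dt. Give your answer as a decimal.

7.54296875

Δt = (1.5 − 0)/6 = 0.25.
Left endpoints: 0, 0.25, 0.5, 0.75, 1, 1.25.
f(0) = -1, f(0.25) = 0.796875, f(0.5) = 3.125, f(0.75) = 5.890625, f(1) = 9, f(1.25) = 12.359375.
Sum = Δt · [f(0) + f(0.25) + f(0.5) + ...].
Sum = 7.54296875.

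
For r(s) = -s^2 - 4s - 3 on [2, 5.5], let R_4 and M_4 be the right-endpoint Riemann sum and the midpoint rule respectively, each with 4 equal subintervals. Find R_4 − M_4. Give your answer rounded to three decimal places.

-18.279

R_4 = -133.84765625.
M_4 ≈ -115.56836.
R_4 − M_4 ≈ -18.279.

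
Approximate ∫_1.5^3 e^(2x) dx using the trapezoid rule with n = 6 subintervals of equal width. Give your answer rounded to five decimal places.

Δx = (3 − 1.5)/6 = 0.25.
f(1.5) ≈ 20.08554, f(1.75) ≈ 33.11545, f(2) ≈ 54.59815, f(2.25) ≈ 90.01713, f(2.5) ≈ 148.41316, f(2.75) ≈ 244.69193, f(3) ≈ 403.42879.
T_6 = (Δx/2)·[f(x_0) + 2f(x_1) + ... + 2f(x_{5}) + f(x_6)].
Sum ≈ 195.64825.

195.64825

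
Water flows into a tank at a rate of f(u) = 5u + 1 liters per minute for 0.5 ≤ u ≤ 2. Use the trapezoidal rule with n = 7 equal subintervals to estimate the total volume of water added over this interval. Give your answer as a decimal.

10.875

Δu = (2 − 0.5)/7 = 3/14.
f(0.5) = 3.5, f(5/7) = 32/7, f(13/14) = 79/14, f(8/7) = 47/7, f(19/14) = 109/14, f(11/7) = 62/7, f(25/14) = 139/14, f(2) = 11.
T_7 = (Δu/2)·[f(u_0) + 2f(u_1) + ... + 2f(u_{6}) + f(u_7)].
Sum = 10.875.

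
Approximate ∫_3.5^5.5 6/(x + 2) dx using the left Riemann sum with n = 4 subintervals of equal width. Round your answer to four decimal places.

1.9356

Δx = (5.5 − 3.5)/4 = 0.5.
Left endpoints: 3.5, 4, 4.5, 5.
f(3.5) = 12/11, f(4) = 1, f(4.5) = 12/13, f(5) = 6/7.
Sum = Δx · [f(3.5) + f(4) + f(4.5) + f(5)].
Sum ≈ 1.9356.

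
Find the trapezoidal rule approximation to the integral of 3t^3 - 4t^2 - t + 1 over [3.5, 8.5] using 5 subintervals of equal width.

3057.5

Δt = (8.5 − 3.5)/5 = 1.
f(3.5) = 77.125, f(4.5) = 188.875, f(5.5) = 373.625, f(6.5) = 649.375, f(7.5) = 1034.125, f(8.5) = 1545.875.
T_5 = (Δt/2)·[f(t_0) + 2f(t_1) + ... + 2f(t_{4}) + f(t_5)].
Sum = 3057.5.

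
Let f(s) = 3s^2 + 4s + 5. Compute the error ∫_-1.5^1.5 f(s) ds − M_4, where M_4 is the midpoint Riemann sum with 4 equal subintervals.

Exact integral: ∫_-1.5^1.5 f(s) ds = 21.75.
M_4 = 21.328125.
Error = 21.75 − 21.328125 = 0.421875.

0.421875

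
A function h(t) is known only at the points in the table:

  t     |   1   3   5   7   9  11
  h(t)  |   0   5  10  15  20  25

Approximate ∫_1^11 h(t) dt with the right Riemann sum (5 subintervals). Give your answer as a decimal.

Δt = 2.
Sum = 2·[5 + 10 + 15 + 20 + 25] = 150.

150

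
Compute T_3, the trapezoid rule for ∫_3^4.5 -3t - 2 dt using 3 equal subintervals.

Δt = (4.5 − 3)/3 = 0.5.
f(3) = -11, f(3.5) = -12.5, f(4) = -14, f(4.5) = -15.5.
T_3 = (Δt/2)·[f(t_0) + 2f(t_1) + 2f(t_2) + f(t_3)].
Sum = -19.875.

-19.875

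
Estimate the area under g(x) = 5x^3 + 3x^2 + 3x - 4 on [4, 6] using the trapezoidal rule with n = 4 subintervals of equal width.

1480.5

Δx = (6 − 4)/4 = 0.5.
g(4) = 376, g(4.5) = 525.875, g(5) = 711, g(5.5) = 935.125, g(6) = 1202.
T_4 = (Δx/2)·[g(x_0) + 2g(x_1) + 2g(x_2) + 2g(x_3) + g(x_4)].
Sum = 1480.5.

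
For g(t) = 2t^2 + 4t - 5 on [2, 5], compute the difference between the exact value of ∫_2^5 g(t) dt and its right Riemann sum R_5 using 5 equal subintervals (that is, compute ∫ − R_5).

Exact integral: ∫_2^5 g(t) dt = 105.
R_5 = 121.56.
Error = 105 − 121.56 = -16.56.

-16.56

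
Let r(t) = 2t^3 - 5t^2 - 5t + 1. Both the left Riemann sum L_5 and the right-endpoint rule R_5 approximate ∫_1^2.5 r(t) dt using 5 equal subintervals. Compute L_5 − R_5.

1.35

L_5 = -16.17.
R_5 = -17.52.
L_5 − R_5 = 1.35.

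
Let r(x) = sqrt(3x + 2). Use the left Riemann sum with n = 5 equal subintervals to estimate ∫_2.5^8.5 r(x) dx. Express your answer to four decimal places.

Δx = (8.5 − 2.5)/5 = 1.2.
Left endpoints: 2.5, 3.7, 4.9, 6.1, 7.3.
r(2.5) ≈ 3.0822, r(3.7) ≈ 3.6194, r(4.9) ≈ 4.0866, r(6.1) ≈ 4.5056, r(7.3) ≈ 4.8888.
Sum = Δx · [r(2.5) + r(3.7) + r(4.9) + r(6.1) + r(7.3)].
Sum ≈ 24.2190.

24.2190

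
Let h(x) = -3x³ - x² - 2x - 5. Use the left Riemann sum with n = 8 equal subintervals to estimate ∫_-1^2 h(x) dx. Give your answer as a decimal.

Δx = (2 − (-1))/8 = 0.375.
Left endpoints: -1, -0.625, -0.25, 0.125, 0.5, 0.875, 1.25, 1.625.
h(-1) = -1, h(-0.625) = -1745/512, h(-0.25) = -4.515625, h(0.125) = -2699/512, h(0.5) = -6.625, h(0.875) = -4877/512, h(1.25) = -14.921875, h(1.625) = -12167/512.
Sum = Δx · [h(-1) + h(-0.625) + h(-0.25) + ...].
Sum = -25.88671875.

-25.88671875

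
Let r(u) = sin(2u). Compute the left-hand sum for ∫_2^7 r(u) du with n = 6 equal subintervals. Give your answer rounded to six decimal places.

Δu = (7 − 2)/6 = 5/6.
Left endpoints: 2, 17/6, 11/3, 4.5, 16/3, 37/6.
r(2) ≈ -0.756802, r(17/6) ≈ -0.578198, r(11/3) ≈ 0.867497, r(4.5) ≈ 0.412118, r(16/3) ≈ -0.946396, r(37/6) ≈ -0.230934.
Sum = Δu · [r(2) + r(17/6) + r(11/3) + ...].
Sum ≈ -1.027262.

-1.027262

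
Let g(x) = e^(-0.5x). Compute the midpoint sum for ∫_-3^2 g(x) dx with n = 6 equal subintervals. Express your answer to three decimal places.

Δx = (2 − (-3))/6 = 5/6.
Midpoints: -31/12, -1.75, -11/12, -1/12, 0.75, 19/12.
g(-31/12) ≈ 3.639, g(-1.75) ≈ 2.399, g(-11/12) ≈ 1.581, g(-1/12) ≈ 1.043, g(0.75) ≈ 0.687, g(19/12) ≈ 0.453.
Sum = Δx · [g(-31/12) + g(-1.75) + g(-11/12) + ...].
Sum ≈ 8.168.

8.168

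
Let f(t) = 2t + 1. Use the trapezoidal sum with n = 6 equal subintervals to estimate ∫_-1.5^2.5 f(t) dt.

Δt = (2.5 − (-1.5))/6 = 2/3.
f(-1.5) = -2, f(-5/6) = -2/3, f(-1/6) = 2/3, f(0.5) = 2, f(7/6) = 10/3, f(11/6) = 14/3, f(2.5) = 6.
T_6 = (Δt/2)·[f(t_0) + 2f(t_1) + ... + 2f(t_{5}) + f(t_6)].
Sum = 8.

8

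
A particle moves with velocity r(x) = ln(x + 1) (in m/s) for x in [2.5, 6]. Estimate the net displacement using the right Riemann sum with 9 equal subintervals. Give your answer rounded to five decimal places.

Δx = (6 − 2.5)/9 = 7/18.
Right endpoints: 26/9, 59/18, 11/3, 73/18, 40/9, 29/6, 47/9, 101/18, 6.
r(26/9) ≈ 1.35812, r(59/18) ≈ 1.45343, r(11/3) ≈ 1.54045, r(73/18) ≈ 1.62049, r(40/9) ≈ 1.69460, r(29/6) ≈ 1.76359, r(47/9) ≈ 1.82813, r(101/18) ≈ 1.88875, r(6) ≈ 1.94591.
Sum = Δx · [r(26/9) + r(59/18) + r(11/3) + ...].
Sum ≈ 5.86968.

5.86968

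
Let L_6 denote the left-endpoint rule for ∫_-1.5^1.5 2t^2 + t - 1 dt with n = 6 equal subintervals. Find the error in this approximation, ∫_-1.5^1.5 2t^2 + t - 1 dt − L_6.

0.5

Exact integral: ∫_-1.5^1.5 f(t) dt = 1.5.
L_6 = 1.
Error = 1.5 − 1 = 0.5.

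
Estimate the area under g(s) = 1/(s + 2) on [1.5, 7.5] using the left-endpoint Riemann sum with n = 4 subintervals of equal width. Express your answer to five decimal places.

1.14684

Δs = (7.5 − 1.5)/4 = 1.5.
Left endpoints: 1.5, 3, 4.5, 6.
g(1.5) = 2/7, g(3) = 0.2, g(4.5) = 2/13, g(6) = 0.125.
Sum = Δs · [g(1.5) + g(3) + g(4.5) + g(6)].
Sum ≈ 1.14684.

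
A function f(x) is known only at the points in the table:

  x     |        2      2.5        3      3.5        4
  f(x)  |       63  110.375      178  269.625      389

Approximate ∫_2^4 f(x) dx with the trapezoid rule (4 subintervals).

Δx = 0.5.
T_4 = (0.5/2)·[63 + 2·110.375 + 2·178 + 2·269.625 + 389] = 392.

392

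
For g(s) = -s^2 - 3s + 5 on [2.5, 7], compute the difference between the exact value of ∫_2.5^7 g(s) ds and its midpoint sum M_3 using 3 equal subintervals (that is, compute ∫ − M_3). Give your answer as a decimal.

Exact integral: ∫_2.5^7 g(s) ds = -150.75.
M_3 = -149.90625.
Error = -150.75 − (-149.90625) = -0.84375.

-0.84375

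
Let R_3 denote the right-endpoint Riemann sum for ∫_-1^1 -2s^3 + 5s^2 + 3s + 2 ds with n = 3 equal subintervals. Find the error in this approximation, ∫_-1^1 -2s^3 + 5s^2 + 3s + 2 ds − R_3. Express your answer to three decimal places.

Exact integral: ∫_-1^1 f(s) ds ≈ 7.33333.
R_3 ≈ 8.74074.
Error ≈ 7.33333 − 8.74074 ≈ -1.407.

-1.407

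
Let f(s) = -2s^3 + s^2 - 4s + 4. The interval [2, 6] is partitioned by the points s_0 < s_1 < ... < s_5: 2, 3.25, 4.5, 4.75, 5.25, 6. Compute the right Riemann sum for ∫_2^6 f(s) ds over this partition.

-806.984375

Subinterval widths: 1.25, 1.25, 0.25, 0.5, 0.75.
Right endpoints: 3.25, 4.5, 4.75, 5.25, 6.
f(3.25) = -67.09375, f(4.5) = -176, f(4.75) = -206.78125, f(5.25) = -278.84375, f(6) = -416.
Sum = Σ Δs_i · f(s_i).
Sum = -806.984375.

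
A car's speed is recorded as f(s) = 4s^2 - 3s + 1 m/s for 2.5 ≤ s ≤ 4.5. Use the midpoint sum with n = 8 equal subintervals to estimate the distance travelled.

Δs = (4.5 − 2.5)/8 = 0.25.
Midpoints: 2.625, 2.875, 3.125, 3.375, 3.625, 3.875, 4.125, 4.375.
f(2.625) = 20.6875, f(2.875) = 25.4375, f(3.125) = 30.6875, f(3.375) = 36.4375, f(3.625) = 42.6875, f(3.875) = 49.4375, f(4.125) = 56.6875, f(4.375) = 64.4375.
Sum = Δs · [f(2.625) + f(2.875) + f(3.125) + ...].
Sum = 81.625.

81.625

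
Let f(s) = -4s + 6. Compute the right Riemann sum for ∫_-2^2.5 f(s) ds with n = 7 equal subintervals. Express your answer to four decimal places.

16.7143

Δs = (2.5 − (-2))/7 = 9/14.
Right endpoints: -19/14, -5/7, -1/14, 4/7, 17/14, 13/7, 2.5.
f(-19/14) = 80/7, f(-5/7) = 62/7, f(-1/14) = 44/7, f(4/7) = 26/7, f(17/14) = 8/7, f(13/7) = -10/7, f(2.5) = -4.
Sum = Δs · [f(-19/14) + f(-5/7) + f(-1/14) + ...].
Sum ≈ 16.7143.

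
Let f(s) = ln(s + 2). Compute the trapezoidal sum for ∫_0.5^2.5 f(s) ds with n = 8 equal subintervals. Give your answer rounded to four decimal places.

Δs = (2.5 − 0.5)/8 = 0.25.
f(0.5) ≈ 0.9163, f(0.75) ≈ 1.0116, f(1) ≈ 1.0986, f(1.25) ≈ 1.1787, f(1.5) ≈ 1.2528, f(1.75) ≈ 1.3218, f(2) ≈ 1.3863, f(2.25) ≈ 1.4469, f(2.5) ≈ 1.5041.
T_8 = (Δs/2)·[f(s_0) + 2f(s_1) + ... + 2f(s_{7}) + f(s_8)].
Sum ≈ 2.4767.

2.4767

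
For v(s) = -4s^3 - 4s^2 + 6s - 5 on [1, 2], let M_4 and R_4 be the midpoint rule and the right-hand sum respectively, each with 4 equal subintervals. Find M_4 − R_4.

4.59375

M_4 = -20.21875.
R_4 = -24.8125.
M_4 − R_4 = 4.59375.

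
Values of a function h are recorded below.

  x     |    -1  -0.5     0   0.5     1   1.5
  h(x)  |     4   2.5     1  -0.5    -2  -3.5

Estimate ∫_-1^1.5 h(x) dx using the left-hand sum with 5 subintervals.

2.5

Δx = 0.5.
Sum = 0.5·[4 + 2.5 + 1 + (-0.5) + (-2)] = 2.5.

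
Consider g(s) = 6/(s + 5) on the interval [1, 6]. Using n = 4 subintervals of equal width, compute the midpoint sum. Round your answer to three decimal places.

Δs = (6 − 1)/4 = 1.25.
Midpoints: 1.625, 2.875, 4.125, 5.375.
g(1.625) = 48/53, g(2.875) = 16/21, g(4.125) = 48/73, g(5.375) = 48/83.
Sum = Δs · [g(1.625) + g(2.875) + g(4.125) + g(5.375)].
Sum ≈ 3.629.

3.629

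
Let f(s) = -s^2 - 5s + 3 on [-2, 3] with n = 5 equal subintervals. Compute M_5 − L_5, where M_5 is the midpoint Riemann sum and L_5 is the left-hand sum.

M_5 = -8.75.
L_5 = 5.
M_5 − L_5 = -13.75.

-13.75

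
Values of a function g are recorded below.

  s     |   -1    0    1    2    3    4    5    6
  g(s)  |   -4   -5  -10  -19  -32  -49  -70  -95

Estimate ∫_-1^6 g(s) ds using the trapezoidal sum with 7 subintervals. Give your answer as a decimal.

-234.5

Δs = 1.
T_7 = (1/2)·[(-4) + 2·(-5) + 2·(-10) + 2·(-19) + 2·(-32) + 2·(-49) + 2·(-70) + (-95)] = -234.5.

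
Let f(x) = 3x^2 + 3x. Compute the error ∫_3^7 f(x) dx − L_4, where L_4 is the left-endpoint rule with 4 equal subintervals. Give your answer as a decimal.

Exact integral: ∫_3^7 f(x) dx = 376.
L_4 = 312.
Error = 376 − 312 = 64.

64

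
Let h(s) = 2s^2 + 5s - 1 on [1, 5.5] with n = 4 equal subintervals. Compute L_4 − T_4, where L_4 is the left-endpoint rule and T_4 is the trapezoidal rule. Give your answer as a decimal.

L_4 = 135.2109375.
T_4 = 180.7734375.
L_4 − T_4 = -45.5625.

-45.5625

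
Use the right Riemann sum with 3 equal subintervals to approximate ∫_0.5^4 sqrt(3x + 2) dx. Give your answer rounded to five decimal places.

Δx = (4 − 0.5)/3 = 7/6.
Right endpoints: 5/3, 17/6, 4.
f(5/3) ≈ 2.64575, f(17/6) ≈ 3.24037, f(4) ≈ 3.74166.
Sum = Δx · [f(5/3) + f(17/6) + f(4)].
Sum ≈ 11.23241.

11.23241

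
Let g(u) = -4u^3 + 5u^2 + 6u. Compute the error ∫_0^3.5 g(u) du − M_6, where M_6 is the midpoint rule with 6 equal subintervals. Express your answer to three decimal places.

Exact integral: ∫_0^3.5 g(u) du ≈ -41.85417.
M_6 ≈ -40.26620.
Error ≈ -41.85417 − (-40.26620) ≈ -1.588.

-1.588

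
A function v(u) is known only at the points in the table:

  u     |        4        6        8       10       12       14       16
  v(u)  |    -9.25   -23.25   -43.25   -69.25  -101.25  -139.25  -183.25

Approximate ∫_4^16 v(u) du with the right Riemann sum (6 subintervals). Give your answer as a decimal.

Δu = 2.
Sum = 2·[(-23.25) + (-43.25) + (-69.25) + (-101.25) + (-139.25) + (-183.25)] = -1119.

-1119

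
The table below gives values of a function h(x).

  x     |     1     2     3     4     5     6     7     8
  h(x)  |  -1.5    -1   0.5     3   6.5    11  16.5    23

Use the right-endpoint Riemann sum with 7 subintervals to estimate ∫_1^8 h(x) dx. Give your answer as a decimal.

59.5

Δx = 1.
Sum = 1·[(-1) + 0.5 + 3 + 6.5 + 11 + 16.5 + 23] = 59.5.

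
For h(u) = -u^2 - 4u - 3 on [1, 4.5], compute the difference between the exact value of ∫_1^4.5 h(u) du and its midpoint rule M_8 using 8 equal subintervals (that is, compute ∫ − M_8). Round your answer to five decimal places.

Exact integral: ∫_1^4.5 h(u) du ≈ -79.0416667.
M_8 ≈ -78.9858398.
Error ≈ -79.0416667 − (-78.9858398) ≈ -0.05583.

-0.05583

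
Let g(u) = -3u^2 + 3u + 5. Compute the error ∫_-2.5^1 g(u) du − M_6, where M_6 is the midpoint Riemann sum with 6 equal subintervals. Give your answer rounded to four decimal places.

Exact integral: ∫_-2.5^1 g(u) du = -7.
M_6 ≈ -6.702257.
Error ≈ -7 − (-6.702257) ≈ -0.2977.

-0.2977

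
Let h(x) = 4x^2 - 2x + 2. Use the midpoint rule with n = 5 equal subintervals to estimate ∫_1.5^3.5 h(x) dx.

Δx = (3.5 − 1.5)/5 = 0.4.
Midpoints: 1.7, 2.1, 2.5, 2.9, 3.3.
h(1.7) = 10.16, h(2.1) = 15.44, h(2.5) = 22, h(2.9) = 29.84, h(3.3) = 38.96.
Sum = Δx · [h(1.7) + h(2.1) + h(2.5) + h(2.9) + h(3.3)].
Sum = 46.56.

46.56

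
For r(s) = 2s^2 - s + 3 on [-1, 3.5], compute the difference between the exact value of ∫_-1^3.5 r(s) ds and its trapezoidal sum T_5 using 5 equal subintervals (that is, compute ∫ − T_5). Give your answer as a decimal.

-1.215

Exact integral: ∫_-1^3.5 r(s) ds = 37.125.
T_5 = 38.34.
Error = 37.125 − 38.34 = -1.215.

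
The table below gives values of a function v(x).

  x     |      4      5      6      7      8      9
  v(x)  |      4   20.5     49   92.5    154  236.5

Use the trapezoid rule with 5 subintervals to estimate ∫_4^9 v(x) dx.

Δx = 1.
T_5 = (1/2)·[4 + 2·20.5 + 2·49 + 2·92.5 + 2·154 + 236.5] = 436.25.

436.25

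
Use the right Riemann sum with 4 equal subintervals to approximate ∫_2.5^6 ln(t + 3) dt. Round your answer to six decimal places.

7.109861

Δt = (6 − 2.5)/4 = 0.875.
Right endpoints: 3.375, 4.25, 5.125, 6.
f(3.375) ≈ 1.852384, f(4.25) ≈ 1.981001, f(5.125) ≈ 2.094946, f(6) ≈ 2.197225.
Sum = Δt · [f(3.375) + f(4.25) + f(5.125) + f(6)].
Sum ≈ 7.109861.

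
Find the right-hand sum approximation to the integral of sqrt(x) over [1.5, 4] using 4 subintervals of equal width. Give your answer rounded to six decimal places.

4.345730

Δx = (4 − 1.5)/4 = 0.625.
Right endpoints: 2.125, 2.75, 3.375, 4.
f(2.125) ≈ 1.457738, f(2.75) ≈ 1.658312, f(3.375) ≈ 1.837117, f(4) ≈ 2.000000.
Sum = Δx · [f(2.125) + f(2.75) + f(3.375) + f(4)].
Sum ≈ 4.345730.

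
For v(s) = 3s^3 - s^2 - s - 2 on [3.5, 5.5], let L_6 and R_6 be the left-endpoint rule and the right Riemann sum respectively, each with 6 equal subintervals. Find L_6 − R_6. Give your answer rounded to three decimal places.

-116.833

L_6 ≈ 462.62963.
R_6 ≈ 579.46296.
L_6 − R_6 ≈ -116.833.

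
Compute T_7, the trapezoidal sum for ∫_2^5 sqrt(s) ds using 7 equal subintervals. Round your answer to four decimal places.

5.5660

Δs = (5 − 2)/7 = 3/7.
f(2) ≈ 1.4142, f(17/7) ≈ 1.5584, f(20/7) ≈ 1.6903, f(23/7) ≈ 1.8127, f(26/7) ≈ 1.9272, f(29/7) ≈ 2.0354, f(32/7) ≈ 2.1381, f(5) ≈ 2.2361.
T_7 = (Δs/2)·[f(s_0) + 2f(s_1) + ... + 2f(s_{6}) + f(s_7)].
Sum ≈ 5.5660.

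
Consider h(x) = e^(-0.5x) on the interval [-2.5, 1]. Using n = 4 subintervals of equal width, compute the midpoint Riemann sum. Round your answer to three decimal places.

5.722

Δx = (1 − (-2.5))/4 = 0.875.
Midpoints: -2.0625, -1.1875, -0.3125, 0.5625.
h(-2.0625) ≈ 2.805, h(-1.1875) ≈ 1.811, h(-0.3125) ≈ 1.169, h(0.5625) ≈ 0.755.
Sum = Δx · [h(-2.0625) + h(-1.1875) + h(-0.3125) + h(0.5625)].
Sum ≈ 5.722.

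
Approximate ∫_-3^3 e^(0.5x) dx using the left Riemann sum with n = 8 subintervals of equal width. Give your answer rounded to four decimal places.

Δx = (3 − (-3))/8 = 0.75.
Left endpoints: -3, -2.25, -1.5, -0.75, 0, 0.75, 1.5, 2.25.
f(-3) ≈ 0.2231, f(-2.25) ≈ 0.3247, f(-1.5) ≈ 0.4724, f(-0.75) ≈ 0.6873, f(0) ≈ 1.0000, f(0.75) ≈ 1.4550, f(1.5) ≈ 2.1170, f(2.25) ≈ 3.0802.
Sum = Δx · [f(-3) + f(-2.25) + f(-1.5) + ...].
Sum ≈ 7.0197.

7.0197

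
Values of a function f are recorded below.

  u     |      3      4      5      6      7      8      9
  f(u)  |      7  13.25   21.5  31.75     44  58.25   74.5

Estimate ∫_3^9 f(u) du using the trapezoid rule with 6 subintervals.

209.5

Δu = 1.
T_6 = (1/2)·[7 + 2·13.25 + 2·21.5 + 2·31.75 + 2·44 + 2·58.25 + 74.5] = 209.5.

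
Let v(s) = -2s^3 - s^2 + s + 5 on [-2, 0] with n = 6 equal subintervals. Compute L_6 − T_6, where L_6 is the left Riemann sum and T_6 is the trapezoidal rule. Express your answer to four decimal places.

1.6667

L_6 ≈ 15.185185.
T_6 ≈ 13.518519.
L_6 − T_6 ≈ 1.6667.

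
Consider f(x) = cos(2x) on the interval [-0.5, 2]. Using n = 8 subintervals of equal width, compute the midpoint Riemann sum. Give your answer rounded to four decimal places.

0.0430

Δx = (2 − (-0.5))/8 = 0.3125.
Midpoints: -0.34375, -0.03125, 0.28125, 0.59375, 0.90625, 1.21875, 1.53125, 1.84375.
f(-0.34375) ≈ 0.7728, f(-0.03125) ≈ 0.9980, f(0.28125) ≈ 0.8459, f(0.59375) ≈ 0.3740, f(0.90625) ≈ -0.2394, f(1.21875) ≈ -0.7622, f(1.53125) ≈ -0.9969, f(1.84375) ≈ -0.8547.
Sum = Δx · [f(-0.34375) + f(-0.03125) + f(0.28125) + ...].
Sum ≈ 0.0430.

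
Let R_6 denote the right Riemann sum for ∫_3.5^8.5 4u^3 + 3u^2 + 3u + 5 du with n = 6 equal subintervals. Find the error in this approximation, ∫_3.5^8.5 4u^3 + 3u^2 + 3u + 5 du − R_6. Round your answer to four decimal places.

Exact integral: ∫_3.5^8.5 f(u) du = 5756.25.
R_6 ≈ 6832.986111.
Error ≈ 5756.25 − 6832.986111 ≈ -1076.7361.

-1076.7361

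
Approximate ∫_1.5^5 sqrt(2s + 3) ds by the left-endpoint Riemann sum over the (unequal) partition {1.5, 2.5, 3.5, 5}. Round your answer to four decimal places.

Subinterval widths: 1, 1, 1.5.
Left endpoints: 1.5, 2.5, 3.5.
f(1.5) ≈ 2.4495, f(2.5) ≈ 2.8284, f(3.5) ≈ 3.1623.
Sum = Σ Δs_i · f(s_i).
Sum ≈ 10.0213.

10.0213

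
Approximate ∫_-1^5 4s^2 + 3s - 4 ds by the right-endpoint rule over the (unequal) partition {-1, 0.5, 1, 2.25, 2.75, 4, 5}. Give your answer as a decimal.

246.25

Subinterval widths: 1.5, 0.5, 1.25, 0.5, 1.25, 1.
Right endpoints: 0.5, 1, 2.25, 2.75, 4, 5.
f(0.5) = -1.5, f(1) = 3, f(2.25) = 23, f(2.75) = 34.5, f(4) = 72, f(5) = 111.
Sum = Σ Δs_i · f(s_i).
Sum = 246.25.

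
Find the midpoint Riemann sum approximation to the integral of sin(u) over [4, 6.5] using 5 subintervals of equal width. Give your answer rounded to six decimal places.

Δu = (6.5 − 4)/5 = 0.5.
Midpoints: 4.25, 4.75, 5.25, 5.75, 6.25.
f(4.25) ≈ -0.894989, f(4.75) ≈ -0.999293, f(5.25) ≈ -0.858934, f(5.75) ≈ -0.508279, f(6.25) ≈ -0.033179.
Sum = Δu · [f(4.25) + f(4.75) + f(5.25) + f(5.75) + f(6.25)].
Sum ≈ -1.647337.

-1.647337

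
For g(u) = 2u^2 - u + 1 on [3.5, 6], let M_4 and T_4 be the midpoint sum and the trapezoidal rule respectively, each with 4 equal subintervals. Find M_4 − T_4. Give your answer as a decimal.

M_4 = 105.87890625.
T_4 = 106.3671875.
M_4 − T_4 = -0.48828125.

-0.48828125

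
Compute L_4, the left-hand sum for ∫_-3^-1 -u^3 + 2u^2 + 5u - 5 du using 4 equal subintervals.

Δu = (-1 − (-3))/4 = 0.5.
Left endpoints: -3, -2.5, -2, -1.5.
f(-3) = 25, f(-2.5) = 10.625, f(-2) = 1, f(-1.5) = -4.625.
Sum = Δu · [f(-3) + f(-2.5) + f(-2) + f(-1.5)].
Sum = 16.

16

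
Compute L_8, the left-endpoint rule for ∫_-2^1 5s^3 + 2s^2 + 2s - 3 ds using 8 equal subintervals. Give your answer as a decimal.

Δs = (1 − (-2))/8 = 0.375.
Left endpoints: -2, -1.625, -1.25, -0.875, -0.5, -0.125, 0.25, 0.625.
f(-2) = -39, f(-1.625) = -11481/512, f(-1.25) = -12.140625, f(-0.875) = -3363/512, f(-0.5) = -4.125, f(-0.125) = -1653/512, f(0.25) = -2.296875, f(0.625) = 129/512.
Sum = Δs · [f(-2) + f(-1.625) + f(-1.25) + ...].
Sum = -33.57421875.

-33.57421875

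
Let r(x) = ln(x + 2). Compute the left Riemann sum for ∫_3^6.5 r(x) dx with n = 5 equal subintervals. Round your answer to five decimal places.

Δx = (6.5 − 3)/5 = 0.7.
Left endpoints: 3, 3.7, 4.4, 5.1, 5.8.
r(3) ≈ 1.60944, r(3.7) ≈ 1.74047, r(4.4) ≈ 1.85630, r(5.1) ≈ 1.96009, r(5.8) ≈ 2.05412.
Sum = Δx · [r(3) + r(3.7) + r(4.4) + r(5.1) + r(5.8)].
Sum ≈ 6.45429.

6.45429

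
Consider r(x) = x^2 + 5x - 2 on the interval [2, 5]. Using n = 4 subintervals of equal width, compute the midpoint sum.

Δx = (5 − 2)/4 = 0.75.
Midpoints: 2.375, 3.125, 3.875, 4.625.
r(2.375) = 15.515625, r(3.125) = 23.390625, r(3.875) = 32.390625, r(4.625) = 42.515625.
Sum = Δx · [r(2.375) + r(3.125) + r(3.875) + r(4.625)].
Sum = 85.359375.

85.359375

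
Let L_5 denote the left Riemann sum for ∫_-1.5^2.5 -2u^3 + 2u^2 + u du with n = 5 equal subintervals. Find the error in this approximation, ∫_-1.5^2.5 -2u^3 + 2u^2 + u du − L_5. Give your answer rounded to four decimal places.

Exact integral: ∫_-1.5^2.5 f(u) du ≈ -2.333333.
L_5 = 7.64.
Error ≈ -2.333333 − 7.64 ≈ -9.9733.

-9.9733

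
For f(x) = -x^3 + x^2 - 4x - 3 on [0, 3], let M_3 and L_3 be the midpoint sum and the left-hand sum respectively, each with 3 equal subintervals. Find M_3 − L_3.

M_3 = -37.375.
L_3 = -25.
M_3 − L_3 = -12.375.

-12.375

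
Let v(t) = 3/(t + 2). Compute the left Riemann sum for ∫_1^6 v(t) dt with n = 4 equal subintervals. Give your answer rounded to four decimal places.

Δt = (6 − 1)/4 = 1.25.
Left endpoints: 1, 2.25, 3.5, 4.75.
v(1) = 1, v(2.25) = 12/17, v(3.5) = 6/11, v(4.75) = 4/9.
Sum = Δt · [v(1) + v(2.25) + v(3.5) + v(4.75)].
Sum ≈ 3.3697.

3.3697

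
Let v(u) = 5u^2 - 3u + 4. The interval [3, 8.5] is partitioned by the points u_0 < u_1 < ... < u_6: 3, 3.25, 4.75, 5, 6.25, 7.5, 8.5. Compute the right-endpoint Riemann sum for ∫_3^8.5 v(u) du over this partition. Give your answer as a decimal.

1088

Subinterval widths: 0.25, 1.5, 0.25, 1.25, 1.25, 1.
Right endpoints: 3.25, 4.75, 5, 6.25, 7.5, 8.5.
v(3.25) = 47.0625, v(4.75) = 102.5625, v(5) = 114, v(6.25) = 180.5625, v(7.5) = 262.75, v(8.5) = 339.75.
Sum = Σ Δu_i · v(u_i).
Sum = 1088.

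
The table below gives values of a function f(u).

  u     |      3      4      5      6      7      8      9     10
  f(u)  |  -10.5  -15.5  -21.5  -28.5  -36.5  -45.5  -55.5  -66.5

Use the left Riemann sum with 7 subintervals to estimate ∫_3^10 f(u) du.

-213.5

Δu = 1.
Sum = 1·[(-10.5) + (-15.5) + (-21.5) + (-28.5) + (-36.5) + (-45.5) + (-55.5)] = -213.5.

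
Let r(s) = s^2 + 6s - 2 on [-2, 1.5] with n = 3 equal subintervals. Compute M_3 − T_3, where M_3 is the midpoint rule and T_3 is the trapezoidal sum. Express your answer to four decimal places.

M_3 ≈ -8.855324.
T_3 ≈ -7.664352.
M_3 − T_3 ≈ -1.1910.

-1.1910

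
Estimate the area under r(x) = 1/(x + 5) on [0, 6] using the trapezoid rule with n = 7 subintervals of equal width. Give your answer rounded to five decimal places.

Δx = (6 − 0)/7 = 6/7.
r(0) = 0.2, r(6/7) = 7/41, r(12/7) = 7/47, r(18/7) = 7/53, r(24/7) = 7/59, r(30/7) = 7/65, r(36/7) = 7/71, r(6) = 1/11.
T_7 = (Δx/2)·[r(x_0) + 2r(x_1) + ... + 2r(x_{6}) + r(x_7)].
Sum ≈ 0.79039.

0.79039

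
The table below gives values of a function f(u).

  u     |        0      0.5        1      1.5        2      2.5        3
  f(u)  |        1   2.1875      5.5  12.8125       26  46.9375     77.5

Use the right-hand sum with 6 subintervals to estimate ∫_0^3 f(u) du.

85.46875

Δu = 0.5.
Sum = 0.5·[2.1875 + 5.5 + 12.8125 + 26 + 46.9375 + 77.5] = 85.46875.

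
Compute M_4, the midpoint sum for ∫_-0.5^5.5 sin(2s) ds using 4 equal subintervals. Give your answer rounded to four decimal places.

Δs = (5.5 − (-0.5))/4 = 1.5.
Midpoints: 0.25, 1.75, 3.25, 4.75.
f(0.25) ≈ 0.4794, f(1.75) ≈ -0.3508, f(3.25) ≈ 0.2151, f(4.75) ≈ -0.0752.
Sum = Δs · [f(0.25) + f(1.75) + f(3.25) + f(4.75)].
Sum ≈ 0.4029.

0.4029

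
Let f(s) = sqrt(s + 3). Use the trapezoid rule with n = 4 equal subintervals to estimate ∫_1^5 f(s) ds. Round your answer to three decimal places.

Δs = (5 − 1)/4 = 1.
f(1) ≈ 2.000, f(2) ≈ 2.236, f(3) ≈ 2.449, f(4) ≈ 2.646, f(5) ≈ 2.828.
T_4 = (Δs/2)·[f(s_0) + 2f(s_1) + 2f(s_2) + 2f(s_3) + f(s_4)].
Sum ≈ 9.746.

9.746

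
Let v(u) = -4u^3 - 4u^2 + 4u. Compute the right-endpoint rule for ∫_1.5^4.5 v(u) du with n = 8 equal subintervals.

Δu = (4.5 − 1.5)/8 = 0.375.
Right endpoints: 1.875, 2.25, 2.625, 3, 3.375, 3.75, 4.125, 4.5.
v(1.875) = -32.9296875, v(2.25) = -56.8125, v(2.625) = -89.4140625, v(3) = -132, v(3.375) = -185.8359375, v(3.75) = -252.1875, v(4.125) = -332.3203125, v(4.5) = -427.5.
Sum = Δu · [v(1.875) + v(2.25) + v(2.625) + ...].
Sum = -565.875.

-565.875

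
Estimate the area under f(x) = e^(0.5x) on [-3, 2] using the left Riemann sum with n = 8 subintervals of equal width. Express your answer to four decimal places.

4.2511

Δx = (2 − (-3))/8 = 0.625.
Left endpoints: -3, -2.375, -1.75, -1.125, -0.5, 0.125, 0.75, 1.375.
f(-3) ≈ 0.2231, f(-2.375) ≈ 0.3050, f(-1.75) ≈ 0.4169, f(-1.125) ≈ 0.5698, f(-0.5) ≈ 0.7788, f(0.125) ≈ 1.0645, f(0.75) ≈ 1.4550, f(1.375) ≈ 1.9887.
Sum = Δx · [f(-3) + f(-2.375) + f(-1.75) + ...].
Sum ≈ 4.2511.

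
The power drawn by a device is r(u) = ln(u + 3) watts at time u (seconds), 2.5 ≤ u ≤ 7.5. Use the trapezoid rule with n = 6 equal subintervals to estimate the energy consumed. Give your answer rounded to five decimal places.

Δu = (7.5 − 2.5)/6 = 5/6.
r(2.5) ≈ 1.70475, r(10/3) ≈ 1.84583, r(25/6) ≈ 1.96944, r(5) ≈ 2.07944, r(35/6) ≈ 2.17853, r(20/3) ≈ 2.26868, r(7.5) ≈ 2.35138.
T_6 = (Δu/2)·[r(u_0) + 2r(u_1) + ... + 2r(u_{5}) + r(u_6)].
Sum ≈ 10.30832.

10.30832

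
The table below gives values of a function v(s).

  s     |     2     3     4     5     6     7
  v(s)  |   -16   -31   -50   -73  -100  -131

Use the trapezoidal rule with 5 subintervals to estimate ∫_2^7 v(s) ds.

Δs = 1.
T_5 = (1/2)·[(-16) + 2·(-31) + 2·(-50) + 2·(-73) + 2·(-100) + (-131)] = -327.5.

-327.5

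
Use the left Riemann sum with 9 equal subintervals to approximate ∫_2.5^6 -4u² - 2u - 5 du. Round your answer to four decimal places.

-290.2695

Δu = (6 − 2.5)/9 = 7/18.
Left endpoints: 2.5, 26/9, 59/18, 11/3, 73/18, 40/9, 29/6, 47/9, 101/18.
f(2.5) = -35, f(26/9) = -3577/81, f(59/18) = -4417/81, f(11/3) = -595/9, f(73/18) = -6391/81, f(40/9) = -7525/81, f(29/6) = -973/9, f(47/9) = -10087/81, f(101/18) = -11515/81.
Sum = Δu · [f(2.5) + f(26/9) + f(59/18) + ...].
Sum ≈ -290.2695.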